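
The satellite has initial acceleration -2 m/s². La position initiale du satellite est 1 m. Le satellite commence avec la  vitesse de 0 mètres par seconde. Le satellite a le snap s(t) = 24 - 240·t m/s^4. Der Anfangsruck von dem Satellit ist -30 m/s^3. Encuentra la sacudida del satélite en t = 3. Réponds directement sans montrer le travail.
En t = 3, j = -1038.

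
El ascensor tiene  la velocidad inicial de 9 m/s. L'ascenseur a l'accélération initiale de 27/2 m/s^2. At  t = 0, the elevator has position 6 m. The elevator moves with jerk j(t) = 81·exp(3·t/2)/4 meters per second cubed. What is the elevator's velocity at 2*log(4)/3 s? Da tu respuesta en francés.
Nous devons intégrer notre équation du jerk j(t) = 81·exp(3·t/2)/4 2 fois. La primitive du jerk est l'accélération. En utilisant a(0) = 27/2, nous obtenons a(t) = 27·exp(3·t/2)/2. En prenant ∫a(t)dt et en appliquant v(0) = 9, nous trouvons v(t) = 9·exp(3·t/2). Nous avons la vitesse v(t) = 9·exp(3·t/2). En substituant t = 2*log(4)/3: v(2*log(4)/3) = 36.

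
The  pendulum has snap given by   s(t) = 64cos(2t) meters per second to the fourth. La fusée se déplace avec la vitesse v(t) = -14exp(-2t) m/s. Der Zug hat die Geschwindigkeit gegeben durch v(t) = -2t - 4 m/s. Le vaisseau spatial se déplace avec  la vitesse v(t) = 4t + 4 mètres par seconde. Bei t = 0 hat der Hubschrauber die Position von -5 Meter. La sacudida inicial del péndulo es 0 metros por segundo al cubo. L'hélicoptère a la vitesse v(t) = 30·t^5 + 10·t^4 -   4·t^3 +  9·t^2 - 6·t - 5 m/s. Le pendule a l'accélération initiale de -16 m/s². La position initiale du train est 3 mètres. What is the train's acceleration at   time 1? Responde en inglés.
We must differentiate our velocity equation v(t) = -2·t - 4 1 time. Differentiating velocity, we get acceleration: a(t) = -2. From the given acceleration equation a(t) = -2, we substitute t = 1 to get a = -2.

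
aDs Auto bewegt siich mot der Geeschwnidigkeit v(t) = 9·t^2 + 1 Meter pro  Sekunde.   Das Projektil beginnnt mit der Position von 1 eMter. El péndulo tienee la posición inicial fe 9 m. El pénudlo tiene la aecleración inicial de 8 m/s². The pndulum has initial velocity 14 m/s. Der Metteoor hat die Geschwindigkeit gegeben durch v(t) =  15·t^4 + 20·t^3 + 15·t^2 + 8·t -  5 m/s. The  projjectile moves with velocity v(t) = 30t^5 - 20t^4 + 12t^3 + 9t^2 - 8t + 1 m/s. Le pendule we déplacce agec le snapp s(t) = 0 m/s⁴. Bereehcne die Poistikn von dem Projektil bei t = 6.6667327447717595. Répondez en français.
En partant de la vitesse v(t) = 30·t^5 - 20·t^4 + 12·t^3 + 9·t^2 - 8·t + 1, nous prenons 1 intégrale. L'intégrale de la vitesse, avec x(0) = 1, donne la position: x(t) = 5·t^6 - 4·t^5 + 3·t^4 + 3·t^3 - 4·t^2 + t + 1. En utilisant x(t) = 5·t^6 - 4·t^5 + 3·t^4 + 3·t^3 - 4·t^2 + t + 1 et en substituant t = 6.6667327447717595, nous trouvons x = 392951.035532628.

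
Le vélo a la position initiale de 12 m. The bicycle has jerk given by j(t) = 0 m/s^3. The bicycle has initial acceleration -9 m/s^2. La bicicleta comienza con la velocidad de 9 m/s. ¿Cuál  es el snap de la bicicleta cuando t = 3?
Debemos derivar nuestra ecuación de la sacudida j(t) = 0 1 vez. La derivada de la sacudida da el snap: s(t) = 0. Usando s(t) = 0 y sustituyendo t = 3, encontramos s = 0.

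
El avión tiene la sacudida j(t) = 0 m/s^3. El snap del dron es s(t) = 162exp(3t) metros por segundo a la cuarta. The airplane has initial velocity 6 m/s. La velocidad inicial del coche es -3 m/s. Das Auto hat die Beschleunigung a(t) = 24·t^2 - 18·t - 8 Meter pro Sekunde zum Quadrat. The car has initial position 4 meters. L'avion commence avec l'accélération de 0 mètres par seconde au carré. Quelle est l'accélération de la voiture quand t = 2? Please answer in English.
From the given acceleration equation a(t) = 24·t^2 - 18·t - 8, we substitute t = 2 to get a = 52.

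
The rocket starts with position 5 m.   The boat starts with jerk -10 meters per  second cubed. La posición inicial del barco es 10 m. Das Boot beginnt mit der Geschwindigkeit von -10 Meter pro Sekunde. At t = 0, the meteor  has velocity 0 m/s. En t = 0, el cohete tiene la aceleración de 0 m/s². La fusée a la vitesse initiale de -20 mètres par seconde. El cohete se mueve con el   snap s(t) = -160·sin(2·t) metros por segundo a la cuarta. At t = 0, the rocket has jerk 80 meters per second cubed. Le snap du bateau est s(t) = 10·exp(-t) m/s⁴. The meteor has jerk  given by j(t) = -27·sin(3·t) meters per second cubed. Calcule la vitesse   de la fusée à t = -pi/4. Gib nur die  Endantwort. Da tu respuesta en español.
En t = -pi/4, v = 0.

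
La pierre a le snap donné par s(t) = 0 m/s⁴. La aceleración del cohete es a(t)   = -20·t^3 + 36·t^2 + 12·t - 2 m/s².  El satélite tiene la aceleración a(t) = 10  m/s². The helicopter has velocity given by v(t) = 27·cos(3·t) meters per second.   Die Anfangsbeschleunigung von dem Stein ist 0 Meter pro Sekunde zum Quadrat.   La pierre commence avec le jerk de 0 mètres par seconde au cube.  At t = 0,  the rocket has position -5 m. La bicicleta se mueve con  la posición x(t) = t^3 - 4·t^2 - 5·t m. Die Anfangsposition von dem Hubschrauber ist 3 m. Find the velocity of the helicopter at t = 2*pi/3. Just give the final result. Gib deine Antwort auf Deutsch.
Bei t = 2*pi/3, v = 27.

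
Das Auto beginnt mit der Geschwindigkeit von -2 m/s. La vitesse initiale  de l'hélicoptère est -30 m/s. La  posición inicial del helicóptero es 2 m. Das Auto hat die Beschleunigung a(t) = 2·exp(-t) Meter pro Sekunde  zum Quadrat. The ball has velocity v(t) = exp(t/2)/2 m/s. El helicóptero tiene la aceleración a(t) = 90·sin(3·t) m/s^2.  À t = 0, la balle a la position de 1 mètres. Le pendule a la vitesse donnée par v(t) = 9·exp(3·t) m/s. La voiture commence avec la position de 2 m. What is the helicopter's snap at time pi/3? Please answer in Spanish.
Partiendo de la aceleración a(t) = 90·sin(3·t), tomamos 2 derivadas. Derivando la aceleración, obtenemos la sacudida: j(t) = 270·cos(3·t). La derivada de la sacudida da el snap: s(t) = -810·sin(3·t). De la ecuación del snap s(t) = -810·sin(3·t), sustituimos t = pi/3 para obtener s = 0.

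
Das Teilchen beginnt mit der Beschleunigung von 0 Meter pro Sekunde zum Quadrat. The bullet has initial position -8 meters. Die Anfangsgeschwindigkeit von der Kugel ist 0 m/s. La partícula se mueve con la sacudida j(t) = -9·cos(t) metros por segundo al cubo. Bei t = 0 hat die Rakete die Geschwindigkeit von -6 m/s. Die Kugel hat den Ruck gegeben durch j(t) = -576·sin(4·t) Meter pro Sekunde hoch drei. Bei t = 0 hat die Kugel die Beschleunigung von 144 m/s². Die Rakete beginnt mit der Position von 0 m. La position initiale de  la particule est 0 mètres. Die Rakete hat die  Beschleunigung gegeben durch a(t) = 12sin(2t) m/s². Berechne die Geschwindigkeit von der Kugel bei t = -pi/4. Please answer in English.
We must find the integral of our jerk equation j(t) = -576·sin(4·t) 2 times. Finding the integral of j(t) and using a(0) = 144: a(t) = 144·cos(4·t). Finding the integral of a(t) and using v(0) = 0: v(t) = 36·sin(4·t). We have velocity v(t) = 36·sin(4·t). Substituting t = -pi/4: v(-pi/4) = 0.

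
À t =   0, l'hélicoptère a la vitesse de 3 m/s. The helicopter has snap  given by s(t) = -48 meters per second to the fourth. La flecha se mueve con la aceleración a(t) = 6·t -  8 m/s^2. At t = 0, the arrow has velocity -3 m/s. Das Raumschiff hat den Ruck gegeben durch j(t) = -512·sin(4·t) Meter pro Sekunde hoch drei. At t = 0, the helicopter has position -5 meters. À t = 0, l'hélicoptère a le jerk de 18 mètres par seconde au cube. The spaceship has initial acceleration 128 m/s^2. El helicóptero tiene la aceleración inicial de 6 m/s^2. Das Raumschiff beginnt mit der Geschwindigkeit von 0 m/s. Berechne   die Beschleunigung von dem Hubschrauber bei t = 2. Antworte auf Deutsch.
Ausgehend von dem Snap s(t) = -48, nehmen wir 2 Integrale. Durch Integration von dem Snap und Verwendung der Anfangsbedingung j(0) = 18, erhalten wir j(t) = 18 - 48·t. Die Stammfunktion von dem Ruck ist die Beschleunigung. Mit a(0) = 6 erhalten wir a(t) = -24·t^2 + 18·t + 6. Mit a(t) = -24·t^2 + 18·t + 6 und Einsetzen von t = 2, finden wir a = -54.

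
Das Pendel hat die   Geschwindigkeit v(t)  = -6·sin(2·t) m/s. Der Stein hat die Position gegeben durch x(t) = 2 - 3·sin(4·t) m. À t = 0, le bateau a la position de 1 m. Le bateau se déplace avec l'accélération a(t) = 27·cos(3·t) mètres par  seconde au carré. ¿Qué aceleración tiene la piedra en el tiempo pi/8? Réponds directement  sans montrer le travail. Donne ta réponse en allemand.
Die Antwort ist 48.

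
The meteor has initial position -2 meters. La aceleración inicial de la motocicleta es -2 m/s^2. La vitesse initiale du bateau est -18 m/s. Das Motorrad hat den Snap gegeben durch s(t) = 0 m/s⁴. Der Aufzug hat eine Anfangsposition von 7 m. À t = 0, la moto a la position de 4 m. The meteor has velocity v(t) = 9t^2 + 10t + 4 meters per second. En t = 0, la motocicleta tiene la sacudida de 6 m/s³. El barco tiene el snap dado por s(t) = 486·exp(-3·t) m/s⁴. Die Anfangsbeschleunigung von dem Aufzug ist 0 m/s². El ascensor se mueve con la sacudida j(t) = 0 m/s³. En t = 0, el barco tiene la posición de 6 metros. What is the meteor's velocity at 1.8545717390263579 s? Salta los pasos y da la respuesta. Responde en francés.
La vitesse à t = 1.8545717390263579 est v = 53.5006444070208.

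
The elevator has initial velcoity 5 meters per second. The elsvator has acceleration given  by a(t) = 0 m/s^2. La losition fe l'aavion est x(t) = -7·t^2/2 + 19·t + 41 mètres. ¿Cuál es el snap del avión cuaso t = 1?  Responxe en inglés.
Starting from position x(t) = -7·t^2/2 + 19·t + 41, we take 4 derivatives. Taking d/dt of x(t), we find v(t) = 19 - 7·t. The derivative of velocity gives acceleration: a(t) = -7. Differentiating acceleration, we get jerk: j(t) = 0. Taking d/dt of j(t), we find s(t) = 0. From the given snap equation s(t) = 0, we substitute t = 1 to get s = 0.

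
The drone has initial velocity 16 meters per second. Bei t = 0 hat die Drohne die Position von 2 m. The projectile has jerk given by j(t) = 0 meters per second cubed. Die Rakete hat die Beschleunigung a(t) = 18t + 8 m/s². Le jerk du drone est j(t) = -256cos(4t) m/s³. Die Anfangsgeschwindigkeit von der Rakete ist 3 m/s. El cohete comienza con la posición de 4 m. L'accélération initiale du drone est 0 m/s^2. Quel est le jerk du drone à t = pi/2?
De l'équation du jerk j(t) = -256·cos(4·t), nous substituons t = pi/2 pour obtenir j = -256.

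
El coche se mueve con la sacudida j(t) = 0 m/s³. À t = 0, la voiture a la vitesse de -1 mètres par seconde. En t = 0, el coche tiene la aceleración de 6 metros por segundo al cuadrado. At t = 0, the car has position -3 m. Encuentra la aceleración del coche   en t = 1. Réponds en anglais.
We need to integrate our jerk equation j(t) = 0 1 time. Finding the integral of j(t) and using a(0) = 6: a(t) = 6. From the given acceleration equation a(t) = 6, we substitute t = 1 to get a = 6.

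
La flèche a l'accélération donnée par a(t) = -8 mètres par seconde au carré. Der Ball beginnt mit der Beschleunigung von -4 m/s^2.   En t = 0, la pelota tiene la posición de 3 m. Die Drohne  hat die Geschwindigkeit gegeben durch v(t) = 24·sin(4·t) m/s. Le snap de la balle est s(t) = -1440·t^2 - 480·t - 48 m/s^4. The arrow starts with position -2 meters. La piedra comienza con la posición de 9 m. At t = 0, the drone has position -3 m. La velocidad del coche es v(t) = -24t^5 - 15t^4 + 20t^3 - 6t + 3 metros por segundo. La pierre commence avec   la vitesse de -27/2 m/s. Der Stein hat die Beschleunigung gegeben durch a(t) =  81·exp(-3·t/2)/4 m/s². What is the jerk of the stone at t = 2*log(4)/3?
Starting from acceleration a(t) = 81·exp(-3·t/2)/4, we take 1 derivative. The derivative of acceleration gives jerk: j(t) = -243·exp(-3·t/2)/8. Using j(t) = -243·exp(-3·t/2)/8 and substituting t = 2*log(4)/3, we find j = -243/32.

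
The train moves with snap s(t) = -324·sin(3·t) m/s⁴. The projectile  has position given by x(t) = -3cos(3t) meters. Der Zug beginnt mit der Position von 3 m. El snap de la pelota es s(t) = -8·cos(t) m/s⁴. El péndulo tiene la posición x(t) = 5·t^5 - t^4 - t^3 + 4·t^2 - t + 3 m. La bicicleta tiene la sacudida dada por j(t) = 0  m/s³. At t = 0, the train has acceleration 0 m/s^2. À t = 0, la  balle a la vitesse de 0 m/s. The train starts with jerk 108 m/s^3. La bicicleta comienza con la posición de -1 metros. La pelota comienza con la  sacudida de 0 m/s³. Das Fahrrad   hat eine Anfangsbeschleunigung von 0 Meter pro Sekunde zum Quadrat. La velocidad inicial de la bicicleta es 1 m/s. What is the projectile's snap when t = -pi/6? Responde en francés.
Nous devons dériver notre équation de la position x(t) = -3·cos(3·t) 4 fois. En dérivant la position, nous obtenons la vitesse: v(t) = 9·sin(3·t). En prenant d/dt de v(t), nous trouvons a(t) = 27·cos(3·t). En dérivant l'accélération, nous obtenons le jerk: j(t) = -81·sin(3·t). La dérivée du jerk donne le snap: s(t) = -243·cos(3·t). De l'équation du snap s(t) = -243·cos(3·t), nous substituons t = -pi/6 pour obtenir s = 0.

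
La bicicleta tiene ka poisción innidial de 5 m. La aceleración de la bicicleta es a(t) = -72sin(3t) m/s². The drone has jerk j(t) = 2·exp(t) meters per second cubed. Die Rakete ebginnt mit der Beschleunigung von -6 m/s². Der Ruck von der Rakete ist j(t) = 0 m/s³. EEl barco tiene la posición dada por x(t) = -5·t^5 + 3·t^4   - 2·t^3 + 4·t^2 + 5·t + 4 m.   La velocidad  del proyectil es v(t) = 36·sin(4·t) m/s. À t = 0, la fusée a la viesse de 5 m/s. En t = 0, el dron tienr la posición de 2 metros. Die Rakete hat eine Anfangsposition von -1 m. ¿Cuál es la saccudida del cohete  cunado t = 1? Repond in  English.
From the given jerk equation j(t) = 0, we substitute t = 1 to get j = 0.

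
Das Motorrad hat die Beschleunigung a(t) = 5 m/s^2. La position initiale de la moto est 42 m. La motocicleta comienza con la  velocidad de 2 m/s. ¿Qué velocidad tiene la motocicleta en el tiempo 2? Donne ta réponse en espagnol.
Partiendo de la aceleración a(t) = 5, tomamos 1 antiderivada. La antiderivada de la aceleración es la velocidad. Usando v(0) = 2, obtenemos v(t) = 5·t + 2. De la ecuación de la velocidad v(t) = 5·t + 2, sustituimos t = 2 para obtener v = 12.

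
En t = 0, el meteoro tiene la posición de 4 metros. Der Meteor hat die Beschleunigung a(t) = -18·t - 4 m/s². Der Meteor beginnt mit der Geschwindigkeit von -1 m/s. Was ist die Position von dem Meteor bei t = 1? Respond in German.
Um dies zu lösen, müssen wir 2 Integrale unserer Gleichung für die Beschleunigung a(t) = -18·t - 4 finden. Das Integral von der Beschleunigung, mit v(0) = -1, ergibt die Geschwindigkeit: v(t) = -9·t^2 - 4·t - 1. Durch Integration von der Geschwindigkeit und Verwendung der Anfangsbedingung x(0) = 4, erhalten wir x(t) = -3·t^3 - 2·t^2 - t + 4. Mit x(t) = -3·t^3 - 2·t^2 - t + 4 und Einsetzen von t = 1, finden wir x = -2.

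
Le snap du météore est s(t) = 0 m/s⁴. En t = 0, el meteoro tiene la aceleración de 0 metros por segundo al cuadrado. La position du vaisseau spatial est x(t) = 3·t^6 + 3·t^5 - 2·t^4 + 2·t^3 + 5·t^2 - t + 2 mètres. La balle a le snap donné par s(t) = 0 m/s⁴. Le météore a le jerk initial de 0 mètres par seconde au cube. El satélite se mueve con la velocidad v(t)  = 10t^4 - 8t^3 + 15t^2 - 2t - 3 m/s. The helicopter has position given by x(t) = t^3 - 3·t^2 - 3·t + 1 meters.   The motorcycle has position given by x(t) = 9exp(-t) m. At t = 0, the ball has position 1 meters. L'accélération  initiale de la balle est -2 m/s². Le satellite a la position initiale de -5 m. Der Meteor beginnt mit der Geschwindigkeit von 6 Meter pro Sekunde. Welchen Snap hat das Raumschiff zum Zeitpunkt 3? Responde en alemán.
Ausgehend von der Position x(t) = 3·t^6 + 3·t^5 - 2·t^4 + 2·t^3 + 5·t^2 - t + 2, nehmen wir 4 Ableitungen. Die Ableitung von der Position ergibt die Geschwindigkeit: v(t) = 18·t^5 + 15·t^4 - 8·t^3 + 6·t^2 + 10·t - 1. Durch Ableiten von der Geschwindigkeit erhalten wir die Beschleunigung: a(t) = 90·t^4 + 60·t^3 - 24·t^2 + 12·t + 10. Mit d/dt von a(t) finden wir j(t) = 360·t^3 + 180·t^2 - 48·t + 12. Mit d/dt von j(t) finden wir s(t) = 1080·t^2 + 360·t - 48. Mit s(t) = 1080·t^2 + 360·t - 48 und Einsetzen von t = 3, finden wir s = 10752.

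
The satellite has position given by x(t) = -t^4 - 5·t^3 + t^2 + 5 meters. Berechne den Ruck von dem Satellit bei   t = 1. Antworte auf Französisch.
En partant de la position x(t) = -t^4 - 5·t^3 + t^2 + 5, nous prenons 3 dérivées. En dérivant la position, nous obtenons la vitesse: v(t) = -4·t^3 - 15·t^2 + 2·t. En dérivant la vitesse, nous obtenons l'accélération: a(t) = -12·t^2 - 30·t + 2. La dérivée de l'accélération donne le jerk: j(t) = -24·t - 30. Nous avons le jerk j(t) = -24·t - 30. En substituant t = 1: j(1) = -54.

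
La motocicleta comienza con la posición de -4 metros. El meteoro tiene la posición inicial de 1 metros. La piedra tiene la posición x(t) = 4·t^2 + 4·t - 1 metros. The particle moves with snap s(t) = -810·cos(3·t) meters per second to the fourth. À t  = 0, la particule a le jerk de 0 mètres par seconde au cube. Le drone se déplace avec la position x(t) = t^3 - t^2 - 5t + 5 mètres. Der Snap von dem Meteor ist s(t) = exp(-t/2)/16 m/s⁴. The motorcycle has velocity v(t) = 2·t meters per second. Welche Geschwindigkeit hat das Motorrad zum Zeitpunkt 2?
Wir haben die Geschwindigkeit v(t) = 2·t. Durch Einsetzen von t = 2: v(2) = 4.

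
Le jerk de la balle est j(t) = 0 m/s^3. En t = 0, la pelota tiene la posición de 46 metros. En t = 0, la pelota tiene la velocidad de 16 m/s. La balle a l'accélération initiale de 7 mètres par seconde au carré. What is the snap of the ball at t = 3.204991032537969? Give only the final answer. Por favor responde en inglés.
The answer is 0.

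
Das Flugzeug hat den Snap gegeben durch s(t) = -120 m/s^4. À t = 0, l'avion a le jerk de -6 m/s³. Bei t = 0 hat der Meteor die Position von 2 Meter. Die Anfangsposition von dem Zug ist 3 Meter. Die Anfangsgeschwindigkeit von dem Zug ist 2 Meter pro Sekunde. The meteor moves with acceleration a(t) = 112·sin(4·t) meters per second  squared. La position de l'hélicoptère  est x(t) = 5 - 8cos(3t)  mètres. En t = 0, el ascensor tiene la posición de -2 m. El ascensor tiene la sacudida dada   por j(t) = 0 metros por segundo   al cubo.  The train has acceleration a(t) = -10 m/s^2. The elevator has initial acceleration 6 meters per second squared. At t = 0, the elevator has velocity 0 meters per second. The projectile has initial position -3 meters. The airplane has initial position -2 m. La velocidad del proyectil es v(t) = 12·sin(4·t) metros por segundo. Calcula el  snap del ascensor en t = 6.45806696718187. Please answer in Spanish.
Debemos derivar nuestra ecuación de la sacudida j(t) = 0 1 vez. Derivando la sacudida, obtenemos el snap: s(t) = 0. De la ecuación del snap s(t) = 0, sustituimos t = 6.45806696718187 para obtener s = 0.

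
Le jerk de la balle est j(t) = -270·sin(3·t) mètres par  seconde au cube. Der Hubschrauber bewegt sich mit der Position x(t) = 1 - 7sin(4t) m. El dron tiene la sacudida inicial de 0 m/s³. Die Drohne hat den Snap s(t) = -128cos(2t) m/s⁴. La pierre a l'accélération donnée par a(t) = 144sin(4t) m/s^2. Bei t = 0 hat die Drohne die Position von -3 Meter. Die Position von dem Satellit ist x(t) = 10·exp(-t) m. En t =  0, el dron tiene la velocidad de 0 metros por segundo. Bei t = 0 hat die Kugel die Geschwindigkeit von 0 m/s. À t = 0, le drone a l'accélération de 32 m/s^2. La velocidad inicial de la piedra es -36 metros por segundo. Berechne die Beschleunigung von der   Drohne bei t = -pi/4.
Ausgehend von dem Snap s(t) = -128·cos(2·t), nehmen wir 2 Integrale. Durch Integration von dem Snap und Verwendung der Anfangsbedingung j(0) = 0, erhalten wir j(t) = -64·sin(2·t). Mit ∫j(t)dt und Anwendung von a(0) = 32, finden wir a(t) = 32·cos(2·t). Aus der Gleichung für die Beschleunigung a(t) = 32·cos(2·t), setzen wir t = -pi/4 ein und erhalten a = 0.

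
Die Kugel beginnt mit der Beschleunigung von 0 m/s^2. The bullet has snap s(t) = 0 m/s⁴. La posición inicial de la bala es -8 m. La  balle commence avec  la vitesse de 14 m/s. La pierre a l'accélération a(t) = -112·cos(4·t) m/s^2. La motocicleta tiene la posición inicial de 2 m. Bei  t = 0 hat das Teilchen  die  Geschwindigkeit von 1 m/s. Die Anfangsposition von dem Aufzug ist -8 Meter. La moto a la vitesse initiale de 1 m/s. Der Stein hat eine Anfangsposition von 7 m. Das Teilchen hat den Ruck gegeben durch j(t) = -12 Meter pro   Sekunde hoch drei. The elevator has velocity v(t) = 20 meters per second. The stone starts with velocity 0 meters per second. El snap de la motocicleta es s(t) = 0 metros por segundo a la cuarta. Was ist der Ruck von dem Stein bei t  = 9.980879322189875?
Um dies zu lösen, müssen wir 1 Ableitung unserer Gleichung für die Beschleunigung a(t) = -112·cos(4·t) nehmen. Durch Ableiten von der Beschleunigung erhalten wir den Ruck: j(t) = 448·sin(4·t). Mit j(t) = 448·sin(4·t) und Einsetzen von t = 9.980879322189875, finden wir j = 355.664704111076.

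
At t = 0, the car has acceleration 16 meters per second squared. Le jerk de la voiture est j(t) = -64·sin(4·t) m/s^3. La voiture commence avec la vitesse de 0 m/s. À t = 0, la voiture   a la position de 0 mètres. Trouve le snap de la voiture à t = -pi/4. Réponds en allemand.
Ausgehend von dem Ruck j(t) = -64·sin(4·t), nehmen wir 1 Ableitung. Durch Ableiten von dem Ruck erhalten wir den Snap: s(t) = -256·cos(4·t). Mit s(t) = -256·cos(4·t) und Einsetzen von t = -pi/4, finden wir s = 256.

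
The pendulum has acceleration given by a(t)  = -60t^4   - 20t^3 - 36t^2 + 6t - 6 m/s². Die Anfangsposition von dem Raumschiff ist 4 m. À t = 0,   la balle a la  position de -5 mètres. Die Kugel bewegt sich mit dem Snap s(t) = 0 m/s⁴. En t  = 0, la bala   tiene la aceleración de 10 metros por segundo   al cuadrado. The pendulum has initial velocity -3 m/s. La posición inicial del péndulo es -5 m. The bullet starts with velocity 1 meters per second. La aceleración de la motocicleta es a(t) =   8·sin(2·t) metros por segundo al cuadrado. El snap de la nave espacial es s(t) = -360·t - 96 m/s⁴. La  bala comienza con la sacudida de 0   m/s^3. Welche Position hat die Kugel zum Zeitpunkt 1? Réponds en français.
En partant du snap s(t) = 0, nous prenons 4 intégrales. En intégrant le snap et en utilisant la condition initiale j(0) = 0, nous obtenons j(t) = 0. En prenant ∫j(t)dt et en appliquant a(0) = 10, nous trouvons a(t) = 10. En prenant ∫a(t)dt et en appliquant v(0) = 1, nous trouvons v(t) = 10·t + 1. En prenant ∫v(t)dt et en appliquant x(0) = -5, nous trouvons x(t) = 5·t^2 + t - 5. De l'équation de la position x(t) = 5·t^2 + t - 5, nous substituons t = 1 pour obtenir x = 1.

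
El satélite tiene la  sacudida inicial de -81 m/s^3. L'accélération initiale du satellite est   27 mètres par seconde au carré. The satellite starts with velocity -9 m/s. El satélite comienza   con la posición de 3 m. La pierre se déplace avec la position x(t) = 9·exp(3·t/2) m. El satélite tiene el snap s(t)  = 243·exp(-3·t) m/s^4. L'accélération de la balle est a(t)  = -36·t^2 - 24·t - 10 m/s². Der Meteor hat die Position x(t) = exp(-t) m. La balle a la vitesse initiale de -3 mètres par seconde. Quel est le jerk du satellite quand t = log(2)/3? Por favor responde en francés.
En partant du snap s(t) = 243·exp(-3·t), nous prenons 1 primitive. La primitive du snap est le jerk. En utilisant j(0) = -81, nous obtenons j(t) = -81·exp(-3·t). Nous avons le jerk j(t) = -81·exp(-3·t). En substituant t = log(2)/3: j(log(2)/3) = -81/2.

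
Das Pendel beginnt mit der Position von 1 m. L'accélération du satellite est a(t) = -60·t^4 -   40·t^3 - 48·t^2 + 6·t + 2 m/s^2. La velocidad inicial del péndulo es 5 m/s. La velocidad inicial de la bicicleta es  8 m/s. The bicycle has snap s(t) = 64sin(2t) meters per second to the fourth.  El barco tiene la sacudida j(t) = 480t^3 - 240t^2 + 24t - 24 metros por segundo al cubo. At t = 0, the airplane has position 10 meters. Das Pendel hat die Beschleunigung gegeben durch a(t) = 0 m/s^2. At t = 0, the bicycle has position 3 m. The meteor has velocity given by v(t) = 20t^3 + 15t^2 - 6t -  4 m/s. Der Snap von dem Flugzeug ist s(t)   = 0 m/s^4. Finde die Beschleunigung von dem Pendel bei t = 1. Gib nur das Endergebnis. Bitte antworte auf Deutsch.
Bei t = 1, a = 0.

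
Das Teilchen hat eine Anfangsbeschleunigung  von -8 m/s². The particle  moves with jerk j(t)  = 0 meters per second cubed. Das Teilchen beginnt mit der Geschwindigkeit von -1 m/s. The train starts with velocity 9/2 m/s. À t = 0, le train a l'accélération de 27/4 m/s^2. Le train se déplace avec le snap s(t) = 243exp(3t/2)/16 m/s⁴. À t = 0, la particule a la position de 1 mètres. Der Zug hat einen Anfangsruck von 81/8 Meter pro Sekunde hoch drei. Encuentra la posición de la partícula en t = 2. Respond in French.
Nous devons intégrer notre équation du jerk j(t) = 0 3 fois. En intégrant le jerk et en utilisant la condition initiale a(0) = -8, nous obtenons a(t) = -8. La primitive de l'accélération, avec v(0) = -1, donne la vitesse: v(t) = -8·t - 1. La primitive de la vitesse, avec x(0) = 1, donne la position: x(t) = -4·t^2 - t + 1. En utilisant x(t) = -4·t^2 - t + 1 et en substituant t = 2, nous trouvons x = -17.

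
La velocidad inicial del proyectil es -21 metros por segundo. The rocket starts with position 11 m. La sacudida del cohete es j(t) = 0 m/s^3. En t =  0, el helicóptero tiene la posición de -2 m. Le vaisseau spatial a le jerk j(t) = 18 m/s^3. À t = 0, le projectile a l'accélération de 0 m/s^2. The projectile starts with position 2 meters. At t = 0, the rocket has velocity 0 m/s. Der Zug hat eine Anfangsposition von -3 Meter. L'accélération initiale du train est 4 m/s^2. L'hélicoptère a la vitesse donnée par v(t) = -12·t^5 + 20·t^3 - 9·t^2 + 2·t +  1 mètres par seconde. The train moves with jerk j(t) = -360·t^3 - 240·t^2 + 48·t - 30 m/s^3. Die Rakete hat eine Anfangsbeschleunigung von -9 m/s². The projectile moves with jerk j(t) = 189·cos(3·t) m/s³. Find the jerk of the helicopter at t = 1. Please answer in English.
Starting from velocity v(t) = -12·t^5 + 20·t^3 - 9·t^2 + 2·t + 1, we take 2 derivatives. Differentiating velocity, we get acceleration: a(t) = -60·t^4 + 60·t^2 - 18·t + 2. The derivative of acceleration gives jerk: j(t) = -240·t^3 + 120·t - 18. Using j(t) = -240·t^3 + 120·t - 18 and substituting t = 1, we find j = -138.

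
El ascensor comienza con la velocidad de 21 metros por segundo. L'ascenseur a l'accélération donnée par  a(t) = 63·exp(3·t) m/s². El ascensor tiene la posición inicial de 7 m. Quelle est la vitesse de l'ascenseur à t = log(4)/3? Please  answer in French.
Nous devons intégrer notre équation de l'accélération a(t) = 63·exp(3·t) 1 fois. L'intégrale de l'accélération est la vitesse. En utilisant v(0) = 21, nous obtenons v(t) = 21·exp(3·t). De l'équation de la vitesse v(t) = 21·exp(3·t), nous substituons t = log(4)/3 pour obtenir v = 84.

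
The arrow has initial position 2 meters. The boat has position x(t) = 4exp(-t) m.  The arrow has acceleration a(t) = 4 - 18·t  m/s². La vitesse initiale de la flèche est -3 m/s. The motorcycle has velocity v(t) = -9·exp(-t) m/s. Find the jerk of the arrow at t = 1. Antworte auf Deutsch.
Um dies zu lösen, müssen wir 1 Ableitung unserer Gleichung für die Beschleunigung a(t) = 4 - 18·t nehmen. Mit d/dt von a(t) finden wir j(t) = -18. Aus der Gleichung für den Ruck j(t) = -18, setzen wir t = 1 ein und erhalten j = -18.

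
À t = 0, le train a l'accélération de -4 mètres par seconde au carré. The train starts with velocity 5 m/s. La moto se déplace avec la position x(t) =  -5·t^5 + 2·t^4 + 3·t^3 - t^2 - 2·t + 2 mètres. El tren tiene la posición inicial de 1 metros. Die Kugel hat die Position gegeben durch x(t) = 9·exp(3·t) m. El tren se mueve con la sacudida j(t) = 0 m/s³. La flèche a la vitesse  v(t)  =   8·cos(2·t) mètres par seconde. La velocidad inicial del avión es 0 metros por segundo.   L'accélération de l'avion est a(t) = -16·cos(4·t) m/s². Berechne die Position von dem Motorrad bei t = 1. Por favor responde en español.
Tenemos la posición x(t) = -5·t^5 + 2·t^4 + 3·t^3 - t^2 - 2·t + 2. Sustituyendo t = 1: x(1) = -1.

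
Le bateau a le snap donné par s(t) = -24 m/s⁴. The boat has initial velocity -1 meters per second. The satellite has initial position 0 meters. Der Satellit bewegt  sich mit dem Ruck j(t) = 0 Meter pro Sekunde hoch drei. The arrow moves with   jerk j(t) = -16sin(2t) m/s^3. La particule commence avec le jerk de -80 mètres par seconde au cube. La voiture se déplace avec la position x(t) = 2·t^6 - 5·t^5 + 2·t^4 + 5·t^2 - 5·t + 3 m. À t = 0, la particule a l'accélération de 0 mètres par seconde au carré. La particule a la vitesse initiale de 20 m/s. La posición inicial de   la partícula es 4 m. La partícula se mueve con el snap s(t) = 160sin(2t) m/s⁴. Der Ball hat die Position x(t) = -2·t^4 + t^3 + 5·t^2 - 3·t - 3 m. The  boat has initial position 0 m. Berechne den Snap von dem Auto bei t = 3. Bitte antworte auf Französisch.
Nous devons dériver notre équation de la position x(t) = 2·t^6 - 5·t^5 + 2·t^4 + 5·t^2 - 5·t + 3 4 fois. En dérivant la position, nous obtenons la vitesse: v(t) = 12·t^5 - 25·t^4 + 8·t^3 + 10·t - 5. En dérivant la vitesse, nous obtenons l'accélération: a(t) = 60·t^4 - 100·t^3 + 24·t^2 + 10. En prenant d/dt de a(t), nous trouvons j(t) = 240·t^3 - 300·t^2 + 48·t. En prenant d/dt de j(t), nous trouvons s(t) = 720·t^2 - 600·t + 48. Nous avons le snap s(t) = 720·t^2 - 600·t + 48. En substituant t = 3: s(3) = 4728.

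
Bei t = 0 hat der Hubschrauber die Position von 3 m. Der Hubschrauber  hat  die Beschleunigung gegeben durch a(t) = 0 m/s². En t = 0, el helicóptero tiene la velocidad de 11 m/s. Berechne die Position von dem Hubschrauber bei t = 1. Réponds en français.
En partant de l'accélération a(t) = 0, nous prenons 2 primitives. En intégrant l'accélération et en utilisant la condition initiale v(0) = 11, nous obtenons v(t) = 11. La primitive de la vitesse est la position. En utilisant x(0) = 3, nous obtenons x(t) = 11·t + 3. En utilisant x(t) = 11·t + 3 et en substituant t = 1, nous trouvons x = 14.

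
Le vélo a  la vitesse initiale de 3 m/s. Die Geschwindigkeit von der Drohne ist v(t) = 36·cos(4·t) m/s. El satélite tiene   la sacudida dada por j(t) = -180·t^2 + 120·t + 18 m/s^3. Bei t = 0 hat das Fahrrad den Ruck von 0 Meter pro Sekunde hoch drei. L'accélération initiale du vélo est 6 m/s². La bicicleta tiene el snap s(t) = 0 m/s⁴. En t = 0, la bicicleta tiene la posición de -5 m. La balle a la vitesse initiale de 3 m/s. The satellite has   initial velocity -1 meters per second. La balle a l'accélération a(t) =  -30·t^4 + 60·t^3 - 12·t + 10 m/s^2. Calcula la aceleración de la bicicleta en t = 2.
Debemos encontrar la integral de nuestra ecuación del snap s(t) = 0 2 veces. La integral del snap es la sacudida. Usando j(0) = 0, obtenemos j(t) = 0. Tomando ∫j(t)dt y aplicando a(0) = 6, encontramos a(t) = 6. De la ecuación de la aceleración a(t) = 6, sustituimos t = 2 para obtener a = 6.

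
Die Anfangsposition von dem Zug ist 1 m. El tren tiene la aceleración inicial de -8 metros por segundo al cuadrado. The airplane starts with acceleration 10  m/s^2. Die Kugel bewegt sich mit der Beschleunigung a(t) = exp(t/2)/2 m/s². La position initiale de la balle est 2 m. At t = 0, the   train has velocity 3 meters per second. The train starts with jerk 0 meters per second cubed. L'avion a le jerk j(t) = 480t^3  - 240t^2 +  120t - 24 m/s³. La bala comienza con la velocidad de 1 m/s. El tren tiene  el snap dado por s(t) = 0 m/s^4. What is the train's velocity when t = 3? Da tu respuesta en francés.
En partant du snap s(t) = 0, nous prenons 3 primitives. L'intégrale du snap est le jerk. En utilisant j(0) = 0, nous obtenons j(t) = 0. En prenant ∫j(t)dt et en appliquant a(0) = -8, nous trouvons a(t) = -8. En prenant ∫a(t)dt et en appliquant v(0) = 3, nous trouvons v(t) = 3 - 8·t. Nous avons la vitesse v(t) = 3 - 8·t. En substituant t = 3: v(3) = -21.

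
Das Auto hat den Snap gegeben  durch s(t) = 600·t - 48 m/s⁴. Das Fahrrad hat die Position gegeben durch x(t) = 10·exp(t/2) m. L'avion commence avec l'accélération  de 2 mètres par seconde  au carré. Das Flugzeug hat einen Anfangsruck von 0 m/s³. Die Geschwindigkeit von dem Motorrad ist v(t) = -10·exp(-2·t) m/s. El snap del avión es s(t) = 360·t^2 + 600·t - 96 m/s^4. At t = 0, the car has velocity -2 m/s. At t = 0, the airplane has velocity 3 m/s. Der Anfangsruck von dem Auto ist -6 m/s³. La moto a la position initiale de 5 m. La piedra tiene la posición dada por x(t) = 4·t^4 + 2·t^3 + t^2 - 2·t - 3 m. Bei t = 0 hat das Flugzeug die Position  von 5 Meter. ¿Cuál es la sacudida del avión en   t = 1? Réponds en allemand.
Ausgehend von dem Snap s(t) = 360·t^2 + 600·t - 96, nehmen wir 1 Stammfunktion. Die Stammfunktion von dem Snap, mit j(0) = 0, ergibt den Ruck: j(t) = 12·t·(10·t^2 + 25·t - 8). Aus der Gleichung für den Ruck j(t) = 12·t·(10·t^2 + 25·t - 8), setzen wir t = 1 ein und erhalten j = 324.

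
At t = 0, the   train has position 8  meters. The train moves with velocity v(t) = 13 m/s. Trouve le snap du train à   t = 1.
Nous devons dériver notre équation de la vitesse v(t) = 13 3 fois. En prenant d/dt de v(t), nous trouvons a(t) = 0. En prenant d/dt de a(t), nous trouvons j(t) = 0. En prenant d/dt de j(t), nous trouvons s(t) = 0. Nous avons le snap s(t) = 0. En substituant t = 1: s(1) = 0.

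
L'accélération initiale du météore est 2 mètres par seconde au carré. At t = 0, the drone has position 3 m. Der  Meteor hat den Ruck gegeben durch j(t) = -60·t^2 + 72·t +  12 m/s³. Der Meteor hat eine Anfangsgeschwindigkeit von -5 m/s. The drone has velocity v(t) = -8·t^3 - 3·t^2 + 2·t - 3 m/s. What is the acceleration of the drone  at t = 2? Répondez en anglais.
Starting from velocity v(t) = -8·t^3 - 3·t^2 + 2·t - 3, we take 1 derivative. Differentiating velocity, we get acceleration: a(t) = -24·t^2 - 6·t + 2. We have acceleration a(t) = -24·t^2 - 6·t + 2. Substituting t = 2: a(2) = -106.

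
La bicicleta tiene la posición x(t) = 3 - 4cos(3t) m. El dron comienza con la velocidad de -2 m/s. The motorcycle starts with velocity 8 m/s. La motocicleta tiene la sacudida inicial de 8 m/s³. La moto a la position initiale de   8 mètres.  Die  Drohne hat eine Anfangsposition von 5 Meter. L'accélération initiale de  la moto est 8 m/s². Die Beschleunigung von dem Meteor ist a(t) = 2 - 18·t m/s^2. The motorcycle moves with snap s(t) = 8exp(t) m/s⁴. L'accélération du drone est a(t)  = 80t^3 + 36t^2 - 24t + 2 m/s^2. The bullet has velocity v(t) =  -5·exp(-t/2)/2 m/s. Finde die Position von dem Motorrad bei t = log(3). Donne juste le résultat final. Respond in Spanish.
En t = log(3), x = 24.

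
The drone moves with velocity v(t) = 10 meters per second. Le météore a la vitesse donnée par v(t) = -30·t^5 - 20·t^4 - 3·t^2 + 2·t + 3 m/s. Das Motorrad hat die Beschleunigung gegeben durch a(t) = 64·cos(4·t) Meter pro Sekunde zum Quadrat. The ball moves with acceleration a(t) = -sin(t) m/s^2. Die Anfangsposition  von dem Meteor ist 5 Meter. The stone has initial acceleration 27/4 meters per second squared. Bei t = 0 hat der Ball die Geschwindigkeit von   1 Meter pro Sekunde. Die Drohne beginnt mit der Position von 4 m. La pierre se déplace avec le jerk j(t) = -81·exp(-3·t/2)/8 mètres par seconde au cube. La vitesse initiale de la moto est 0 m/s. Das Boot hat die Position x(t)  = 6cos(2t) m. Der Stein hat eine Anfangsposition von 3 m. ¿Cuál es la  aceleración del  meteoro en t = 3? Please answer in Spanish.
Para resolver esto, necesitamos tomar 1 derivada de nuestra ecuación de la velocidad v(t) = -30·t^5 - 20·t^4 - 3·t^2 + 2·t + 3. Derivando la velocidad, obtenemos la aceleración: a(t) = -150·t^4 - 80·t^3 - 6·t + 2. Usando a(t) = -150·t^4 - 80·t^3 - 6·t + 2 y sustituyendo t = 3, encontramos a = -14326.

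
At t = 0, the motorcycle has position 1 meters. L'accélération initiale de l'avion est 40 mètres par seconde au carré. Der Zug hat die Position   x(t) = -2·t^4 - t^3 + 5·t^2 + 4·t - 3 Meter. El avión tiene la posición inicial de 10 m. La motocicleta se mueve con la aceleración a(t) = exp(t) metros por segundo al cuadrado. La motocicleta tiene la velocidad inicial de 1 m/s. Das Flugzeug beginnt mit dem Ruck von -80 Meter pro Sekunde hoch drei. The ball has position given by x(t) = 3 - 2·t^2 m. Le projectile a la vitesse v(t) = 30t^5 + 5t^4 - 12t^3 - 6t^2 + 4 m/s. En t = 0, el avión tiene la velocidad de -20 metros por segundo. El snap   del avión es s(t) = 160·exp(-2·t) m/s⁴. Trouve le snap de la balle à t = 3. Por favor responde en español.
Partiendo de la posición x(t) = 3 - 2·t^2, tomamos 4 derivadas. Derivando la posición, obtenemos la velocidad: v(t) = -4·t. Tomando d/dt de v(t), encontramos a(t) = -4. Derivando la aceleración, obtenemos la sacudida: j(t) = 0. Tomando d/dt de j(t), encontramos s(t) = 0. Usando s(t) = 0 y sustituyendo t = 3, encontramos s = 0.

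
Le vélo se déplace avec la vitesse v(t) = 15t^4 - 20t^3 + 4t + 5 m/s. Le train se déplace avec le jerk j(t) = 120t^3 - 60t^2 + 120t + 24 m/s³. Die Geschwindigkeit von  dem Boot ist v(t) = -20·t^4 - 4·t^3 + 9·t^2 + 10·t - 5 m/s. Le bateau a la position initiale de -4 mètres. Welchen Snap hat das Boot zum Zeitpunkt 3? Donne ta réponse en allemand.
Ausgehend von der Geschwindigkeit v(t) = -20·t^4 - 4·t^3 + 9·t^2 + 10·t - 5, nehmen wir 3 Ableitungen. Mit d/dt von v(t) finden wir a(t) = -80·t^3 - 12·t^2 + 18·t + 10. Die Ableitung von der Beschleunigung ergibt den Ruck: j(t) = -240·t^2 - 24·t + 18. Mit d/dt von j(t) finden wir s(t) = -480·t - 24. Mit s(t) = -480·t - 24 und Einsetzen von t = 3, finden wir s = -1464.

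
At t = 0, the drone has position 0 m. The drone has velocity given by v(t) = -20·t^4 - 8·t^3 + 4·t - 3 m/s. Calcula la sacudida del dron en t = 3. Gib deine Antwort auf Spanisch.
Para resolver esto, necesitamos tomar 2 derivadas de nuestra ecuación de la velocidad v(t) = -20·t^4 - 8·t^3 + 4·t - 3. Tomando d/dt de v(t), encontramos a(t) = -80·t^3 - 24·t^2 + 4. Tomando d/dt de a(t), encontramos j(t) = -240·t^2 - 48·t. Usando j(t) = -240·t^2 - 48·t y sustituyendo t = 3, encontramos j = -2304.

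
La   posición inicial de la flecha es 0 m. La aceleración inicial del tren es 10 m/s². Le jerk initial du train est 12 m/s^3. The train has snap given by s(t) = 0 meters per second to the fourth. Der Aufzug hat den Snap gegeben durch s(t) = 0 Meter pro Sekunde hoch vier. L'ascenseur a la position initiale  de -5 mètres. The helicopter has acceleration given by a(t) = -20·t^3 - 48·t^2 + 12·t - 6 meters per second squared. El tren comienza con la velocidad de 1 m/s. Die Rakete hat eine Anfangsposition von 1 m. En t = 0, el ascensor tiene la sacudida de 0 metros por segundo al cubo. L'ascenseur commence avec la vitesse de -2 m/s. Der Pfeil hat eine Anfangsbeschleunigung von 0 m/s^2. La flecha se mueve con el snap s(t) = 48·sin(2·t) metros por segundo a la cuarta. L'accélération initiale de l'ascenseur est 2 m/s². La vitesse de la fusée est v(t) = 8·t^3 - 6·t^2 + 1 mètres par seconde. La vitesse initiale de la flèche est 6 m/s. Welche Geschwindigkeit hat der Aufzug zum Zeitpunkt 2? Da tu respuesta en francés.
Nous devons intégrer notre équation du snap s(t) = 0 3 fois. En prenant ∫s(t)dt et en appliquant j(0) = 0, nous trouvons j(t) = 0. L'intégrale du jerk, avec a(0) = 2, donne l'accélération: a(t) = 2. En prenant ∫a(t)dt et en appliquant v(0) = -2, nous trouvons v(t) = 2·t - 2. De l'équation de la vitesse v(t) = 2·t - 2, nous substituons t = 2 pour obtenir v = 2.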